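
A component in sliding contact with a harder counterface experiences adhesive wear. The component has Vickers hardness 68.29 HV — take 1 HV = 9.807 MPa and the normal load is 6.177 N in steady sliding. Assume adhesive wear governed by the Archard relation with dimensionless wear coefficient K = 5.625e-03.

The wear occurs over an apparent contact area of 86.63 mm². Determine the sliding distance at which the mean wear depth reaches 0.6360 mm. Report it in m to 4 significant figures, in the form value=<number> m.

The algebra holds full float precision, and shown intermediates are rounded — one last rounding to 4 significant digits.
Convert: Hardness H = 68.29 HV × 9.807 MPa/HV = 669.7 MPa = 6.697e+08 Pa.
Convert: Contact area A = 86.63 mm² = 8.663e-05 m².
Convert: Depth limit h_lim = 0.6360 mm = 6.360e-04 m.
Working in SI base units: W = 6.177 N, H = 6.697e+08 Pa, K = 5.625e-03.
Allowed volume V_lim = h_lim·A = 6.360e-04 · 8.663e-05 = 5.510e-08 m³.
Life L = V_lim·H/(K·W) = 5.510e-08 · 6.697e+08 / (5.625e-03 · 6.177) = 1062 m.

value=1062 m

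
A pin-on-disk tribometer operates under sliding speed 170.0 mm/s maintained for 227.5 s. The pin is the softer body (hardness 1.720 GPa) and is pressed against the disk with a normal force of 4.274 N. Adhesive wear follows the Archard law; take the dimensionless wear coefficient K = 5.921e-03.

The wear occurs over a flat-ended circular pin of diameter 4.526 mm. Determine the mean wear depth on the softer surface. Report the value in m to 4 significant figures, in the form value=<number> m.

Intermediates are shown rounded, and every step keeps exact precision, and one final rounding to 4 significant figures.
Convert: Sliding speed v = 170.0 mm/s = 0.1700 m/s. Sliding distance L = v·t = 0.1700 m/s × 227.5 s = 38.68 m.
Convert: Hardness H = 1.720 GPa = 1.720e+09 Pa.
Convert: Pin diameter d = 4.526 mm = 0.004526 m. Contact area A = π·d²/4 = π·(0.004526 m)²/4 = 1.609e-05 m².
Collected in SI base units: W = 4.274 N, H = 1.720e+09 Pa, K = 5.921e-03.
Apply Archard: V = K·W·L/H = 5.921e-03 · 4.274 · 38.68 / 1.720e+09 = 5.690e-10 m³.
Depth of wear h = V/A = 5.690e-10 / 1.609e-05 = 3.537e-05 m.

value=3.537e-05 m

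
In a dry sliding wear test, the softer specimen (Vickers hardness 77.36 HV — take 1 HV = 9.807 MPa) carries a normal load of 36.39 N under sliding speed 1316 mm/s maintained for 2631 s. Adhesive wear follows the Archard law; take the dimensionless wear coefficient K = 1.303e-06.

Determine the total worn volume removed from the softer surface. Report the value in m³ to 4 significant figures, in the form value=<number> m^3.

value=2.164e-10 m^3

Shown intermediates are rounded — all working math runs at full precision, and a lone final rounding, at four significant digits.
Convert: Sliding speed v = 1316 mm/s = 1.316 m/s. Sliding distance L = v·t = 1.316 m/s × 2631 s = 3462 m.
Convert: Hardness H = 77.36 HV × 9.807 MPa/HV = 758.7 MPa = 7.587e+08 Pa.
In SI base units, W = 36.39 N, H = 7.587e+08 Pa, K = 1.303e-06.
Apply Archard: V = K·W·L/H = 1.303e-06 · 36.39 · 3462 / 7.587e+08 = 2.164e-10 m³.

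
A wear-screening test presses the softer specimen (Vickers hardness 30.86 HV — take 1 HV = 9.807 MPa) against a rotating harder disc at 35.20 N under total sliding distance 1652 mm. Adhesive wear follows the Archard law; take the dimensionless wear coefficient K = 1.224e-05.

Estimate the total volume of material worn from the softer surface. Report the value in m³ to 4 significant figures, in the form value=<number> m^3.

Printed values are rounded; the computation runs at full precision; a lone final rounding to 4 significant figures.
Convert: Distance covered L = 1652 mm = 1.652 m.
Convert: Hardness H = 30.86 HV × 9.807 MPa/HV = 302.6 MPa = 3.026e+08 Pa.
Working in SI base units: W = 35.20 N, H = 3.026e+08 Pa, K = 1.224e-05.
Apply Archard: V = K·W·L/H = 1.224e-05 · 35.20 · 1.652 / 3.026e+08 = 2.352e-12 m³.

value=2.352e-12 m^3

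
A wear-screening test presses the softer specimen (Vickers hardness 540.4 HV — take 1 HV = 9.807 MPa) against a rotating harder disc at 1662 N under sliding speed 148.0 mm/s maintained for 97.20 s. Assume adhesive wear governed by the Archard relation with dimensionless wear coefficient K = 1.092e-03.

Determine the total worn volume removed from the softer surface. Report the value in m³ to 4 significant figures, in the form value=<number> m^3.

Intermediates are printed rounded — all arithmetic maintains exact precision. Rounded once at the end: 4 significant digits.
Sliding speed v = 148.0 mm/s = 0.1480 m/s. Sliding distance L = v·t = 0.1480 m/s × 97.20 s = 14.39 m.
Hardness H = 540.4 HV × 9.807 MPa/HV = 5300 MPa = 5.300e+09 Pa.
Restated in SI base units: W = 1662 N, H = 5.300e+09 Pa, K = 1.092e-03.
Volume removed: V = K·W·L/H = 1.092e-03 · 1662 · 14.39 / 5.300e+09 = 4.926e-09 m³.

value=4.926e-09 m^3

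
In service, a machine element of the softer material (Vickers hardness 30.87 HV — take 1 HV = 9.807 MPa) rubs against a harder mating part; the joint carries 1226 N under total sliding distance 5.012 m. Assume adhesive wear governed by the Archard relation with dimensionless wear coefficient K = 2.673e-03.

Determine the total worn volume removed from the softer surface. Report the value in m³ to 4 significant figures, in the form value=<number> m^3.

The intermediates are printed rounded; the algebra carries full float precision — rounded once at the end to four significant digits.
Convert: Hardness H = 30.87 HV × 9.807 MPa/HV = 302.7 MPa = 3.027e+08 Pa.
Collected in SI base units: W = 1226 N, H = 3.027e+08 Pa, K = 2.673e-03.
Apply Archard: V = K·W·L/H = 2.673e-03 · 1226 · 5.012 / 3.027e+08 = 5.425e-08 m³.

value=5.425e-08 m^3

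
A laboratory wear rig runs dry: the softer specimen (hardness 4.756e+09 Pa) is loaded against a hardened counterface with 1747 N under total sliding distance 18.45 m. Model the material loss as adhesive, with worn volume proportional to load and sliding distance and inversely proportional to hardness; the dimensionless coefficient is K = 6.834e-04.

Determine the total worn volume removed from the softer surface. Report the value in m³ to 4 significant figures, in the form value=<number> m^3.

Intermediate values are printed rounded. Every step holds full precision. Rounded once at the end: 4 significant figures.
Restated in SI base units: W = 1747 N, H = 4.756e+09 Pa, K = 6.834e-04.
Wear volume V = K·W·L/H = 6.834e-04 · 1747 · 18.45 / 4.756e+09 = 4.632e-09 m³.

value=4.632e-09 m^3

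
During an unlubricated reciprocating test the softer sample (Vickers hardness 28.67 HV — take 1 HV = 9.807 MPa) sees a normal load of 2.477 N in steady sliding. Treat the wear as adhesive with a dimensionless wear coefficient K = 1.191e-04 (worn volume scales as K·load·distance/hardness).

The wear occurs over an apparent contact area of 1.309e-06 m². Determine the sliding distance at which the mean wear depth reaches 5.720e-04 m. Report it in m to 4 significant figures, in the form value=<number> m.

Each operation maintains exact precision — quoted intermediates are rounded — one last rounding to four significant figures.
Hardness H = 28.67 HV × 9.807 MPa/HV = 281.2 MPa = 2.812e+08 Pa.
SI base units throughout: W = 2.477 N, H = 2.812e+08 Pa, K = 1.191e-04.
Allowed volume V_lim = h_lim·A = 5.720e-04 · 1.309e-06 = 7.487e-10 m³.
Sliding life L = V_lim·H/(K·W) = 7.487e-10 · 2.812e+08 / (1.191e-04 · 2.477) = 713.6 m.

value=713.6 m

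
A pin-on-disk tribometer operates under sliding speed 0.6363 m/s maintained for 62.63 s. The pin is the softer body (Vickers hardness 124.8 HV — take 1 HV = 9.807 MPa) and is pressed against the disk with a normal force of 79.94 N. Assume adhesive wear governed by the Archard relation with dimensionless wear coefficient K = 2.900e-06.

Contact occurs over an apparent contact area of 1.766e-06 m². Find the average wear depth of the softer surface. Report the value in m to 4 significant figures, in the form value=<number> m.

value=4.274e-06 m

Intermediate values are shown rounded. All arithmetic maintains exact precision; one final rounding: 4 significant figures.
Convert: The distance L = v·t = 0.6363 m/s × 62.63 s = 39.85 m.
Convert: Hardness H = 124.8 HV × 9.807 MPa/HV = 1224 MPa = 1.224e+09 Pa.
Expressed in SI base units: W = 79.94 N, H = 1.224e+09 Pa, K = 2.900e-06.
Wear volume V = K·W·L/H = 2.900e-06 · 79.94 · 39.85 / 1.224e+09 = 7.548e-12 m³.
Mean depth h = V/A = 7.548e-12 / 1.766e-06 = 4.274e-06 m.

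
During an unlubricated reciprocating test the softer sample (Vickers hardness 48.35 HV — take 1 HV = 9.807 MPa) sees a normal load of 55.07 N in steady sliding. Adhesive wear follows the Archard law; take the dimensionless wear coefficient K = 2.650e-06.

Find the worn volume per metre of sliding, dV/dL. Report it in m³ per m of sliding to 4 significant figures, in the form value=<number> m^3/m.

The intermediates are shown rounded; each operation maintains full precision — a lone final rounding: 4 significant figures.
Hardness H = 48.35 HV × 9.807 MPa/HV = 474.2 MPa = 4.742e+08 Pa.
SI base units throughout: W = 55.07 N, H = 4.742e+08 Pa, K = 2.650e-06.
Wear rate dV/dL = K·W/H, per unit distance: 2.650e-06 · 55.07 / 4.742e+08 = 3.078e-13 m³/m.

value=3.078e-13 m^3/m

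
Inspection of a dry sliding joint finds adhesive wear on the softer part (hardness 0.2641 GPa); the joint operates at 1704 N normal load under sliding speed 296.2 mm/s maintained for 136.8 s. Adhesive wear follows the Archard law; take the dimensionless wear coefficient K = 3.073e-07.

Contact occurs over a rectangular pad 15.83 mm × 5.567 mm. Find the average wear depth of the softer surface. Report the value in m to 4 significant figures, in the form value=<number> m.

value=9.117e-07 m

All working math keeps full float precision. Intermediate values are printed rounded; a single final rounding, at 4 significant digits.
Sliding speed v = 296.2 mm/s = 0.2962 m/s. Path length L = v·t = 0.2962 m/s × 136.8 s = 40.52 m.
Hardness H = 0.2641 GPa = 2.641e+08 Pa.
Pad sides 15.83 mm × 5.567 mm = 0.01583 m × 0.005567 m. Contact area A = 0.01583 m × 0.005567 m = 8.813e-05 m².
Expressed in SI base units: W = 1704 N, H = 2.641e+08 Pa, K = 3.073e-07.
Volume removed: V = K·W·L/H = 3.073e-07 · 1704 · 40.52 / 2.641e+08 = 8.034e-11 m³.
Depth h = V/A = 8.034e-11 / 8.813e-05 = 9.117e-07 m.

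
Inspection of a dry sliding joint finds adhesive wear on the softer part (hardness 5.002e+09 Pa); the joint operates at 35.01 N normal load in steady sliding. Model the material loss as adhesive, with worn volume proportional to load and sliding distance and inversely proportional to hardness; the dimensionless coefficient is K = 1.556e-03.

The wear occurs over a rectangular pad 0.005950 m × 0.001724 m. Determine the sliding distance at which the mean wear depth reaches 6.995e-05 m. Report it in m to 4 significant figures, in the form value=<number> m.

Displayed values are rounded — the computation runs at full precision; a single final rounding, at 4 significant figures.
Contact area A = 0.005950 m × 0.001724 m = 1.026e-05 m².
In SI base units: W = 35.01 N, H = 5.002e+09 Pa, K = 1.556e-03.
Limit volume V_lim = h_lim·A = 6.995e-05 · 1.026e-05 = 7.175e-10 m³.
So the life L = V_lim·H/(K·W) = 7.175e-10 · 5.002e+09 / (1.556e-03 · 35.01) = 65.88 m.

value=65.88 m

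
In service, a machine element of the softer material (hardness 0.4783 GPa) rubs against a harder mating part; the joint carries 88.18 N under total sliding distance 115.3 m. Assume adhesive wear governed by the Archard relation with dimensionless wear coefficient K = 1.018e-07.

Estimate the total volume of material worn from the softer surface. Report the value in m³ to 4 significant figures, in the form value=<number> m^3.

Every step runs at exact precision — intermediate values are printed rounded — one final rounding, at 4 significant digits.
Convert: Hardness H = 0.4783 GPa = 4.783e+08 Pa.
As SI base values: W = 88.18 N, H = 4.783e+08 Pa, K = 1.018e-07.
By Archard's law, V = K·W·L/H = 1.018e-07 · 88.18 · 115.3 / 4.783e+08 = 2.164e-12 m³.

value=2.164e-12 m^3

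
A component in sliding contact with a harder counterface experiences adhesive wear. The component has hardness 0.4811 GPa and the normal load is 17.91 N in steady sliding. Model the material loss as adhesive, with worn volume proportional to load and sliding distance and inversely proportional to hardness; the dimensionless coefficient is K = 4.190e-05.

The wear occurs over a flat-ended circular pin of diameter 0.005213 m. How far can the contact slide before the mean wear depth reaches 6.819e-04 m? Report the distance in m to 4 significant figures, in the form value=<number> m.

All working math maintains exact precision; the intermediates are printed rounded, and a single final rounding, at 4 significant figures.
Hardness H = 0.4811 GPa = 4.811e+08 Pa.
Contact area A = π·d²/4 = π·(0.005213 m)²/4 = 2.134e-05 m².
Collected in SI base units: W = 17.91 N, H = 4.811e+08 Pa, K = 4.190e-05.
Allowed volume V_lim = h_lim·A = 6.819e-04 · 2.134e-05 = 1.455e-08 m³.
Thus life L = V_lim·H/(K·W) = 1.455e-08 · 4.811e+08 / (4.190e-05 · 17.91) = 9331 m.

value=9331 m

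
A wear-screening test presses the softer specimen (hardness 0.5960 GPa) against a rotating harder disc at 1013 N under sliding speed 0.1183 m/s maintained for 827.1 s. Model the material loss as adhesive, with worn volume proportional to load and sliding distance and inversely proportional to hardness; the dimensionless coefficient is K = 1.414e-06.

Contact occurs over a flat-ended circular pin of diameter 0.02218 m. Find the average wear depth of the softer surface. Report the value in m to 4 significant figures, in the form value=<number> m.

Every step holds full precision. Shown intermediates are rounded. Rounded once at the end: four significant digits.
Convert: Distance L = v·t = 0.1183 m/s × 827.1 s = 97.85 m.
Convert: Hardness H = 0.5960 GPa = 5.960e+08 Pa.
Convert: Contact area A = π·d²/4 = π·(0.02218 m)²/4 = 3.864e-04 m².
SI base units throughout: W = 1013 N, H = 5.960e+08 Pa, K = 1.414e-06.
Worn volume V = K·W·L/H = 1.414e-06 · 1013 · 97.85 / 5.960e+08 = 2.352e-10 m³.
Wear depth h = V/A = 2.352e-10 / 3.864e-04 = 6.086e-07 m.

value=6.086e-07 m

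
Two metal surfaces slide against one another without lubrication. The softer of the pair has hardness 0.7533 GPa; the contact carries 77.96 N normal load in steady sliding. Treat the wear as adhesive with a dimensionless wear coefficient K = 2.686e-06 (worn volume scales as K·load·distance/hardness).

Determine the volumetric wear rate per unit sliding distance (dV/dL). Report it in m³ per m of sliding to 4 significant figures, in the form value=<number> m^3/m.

value=2.780e-13 m^3/m

Each operation keeps exact precision — intermediate values are printed rounded, and rounded once at the end, at 4 significant digits.
Convert: Hardness H = 0.7533 GPa = 7.533e+08 Pa.
Working in SI base units: W = 77.96 N, H = 7.533e+08 Pa, K = 2.686e-06.
The wear rate dV/dL = K·W/H: 2.686e-06 · 77.96 / 7.533e+08 = 2.780e-13 m³/m.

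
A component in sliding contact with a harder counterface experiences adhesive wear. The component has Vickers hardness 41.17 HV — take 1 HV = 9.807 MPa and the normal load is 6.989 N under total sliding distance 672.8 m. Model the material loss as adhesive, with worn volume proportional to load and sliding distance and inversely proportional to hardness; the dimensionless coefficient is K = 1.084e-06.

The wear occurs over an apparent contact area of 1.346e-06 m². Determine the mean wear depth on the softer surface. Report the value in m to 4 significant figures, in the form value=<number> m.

value=9.379e-06 m

Each operation holds exact precision. Intermediate values are shown rounded, and a lone final rounding, at 4 significant figures.
Hardness H = 41.17 HV × 9.807 MPa/HV = 403.8 MPa = 4.038e+08 Pa.
In SI base units: W = 6.989 N, H = 4.038e+08 Pa, K = 1.084e-06.
Archard relation: V = K·W·L/H = 1.084e-06 · 6.989 · 672.8 / 4.038e+08 = 1.262e-11 m³.
Depth h = V/A = 1.262e-11 / 1.346e-06 = 9.379e-06 m.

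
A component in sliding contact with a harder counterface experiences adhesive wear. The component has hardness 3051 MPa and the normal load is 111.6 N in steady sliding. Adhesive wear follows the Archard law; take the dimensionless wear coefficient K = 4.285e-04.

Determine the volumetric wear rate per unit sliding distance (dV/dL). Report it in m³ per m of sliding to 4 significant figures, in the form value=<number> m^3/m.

value=1.567e-11 m^3/m

Each operation runs at full float precision, and the intermediates are displayed rounded; a lone final rounding: 4 significant digits.
Convert: Hardness H = 3051 MPa = 3.051e+09 Pa.
Working in SI base units: W = 111.6 N, H = 3.051e+09 Pa, K = 4.285e-04.
Sliding wear rate dV/dL = K·W/H (independent of L): 4.285e-04 · 111.6 / 3.051e+09 = 1.567e-11 m³/m.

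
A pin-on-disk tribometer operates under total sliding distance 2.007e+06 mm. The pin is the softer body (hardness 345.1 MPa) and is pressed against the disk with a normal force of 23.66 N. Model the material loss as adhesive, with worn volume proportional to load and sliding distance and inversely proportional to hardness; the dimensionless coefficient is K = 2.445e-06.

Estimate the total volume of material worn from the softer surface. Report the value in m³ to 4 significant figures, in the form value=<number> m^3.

value=3.364e-10 m^3

Each operation runs at full precision — intermediate values are displayed rounded — a single final rounding to four significant figures.
Distance L = 2.007e+06 mm = 2007 m.
Hardness H = 345.1 MPa = 3.451e+08 Pa.
Restated in SI base units: W = 23.66 N, H = 3.451e+08 Pa, K = 2.445e-06.
By Archard's law, V = K·W·L/H = 2.445e-06 · 23.66 · 2007 / 3.451e+08 = 3.364e-10 m³.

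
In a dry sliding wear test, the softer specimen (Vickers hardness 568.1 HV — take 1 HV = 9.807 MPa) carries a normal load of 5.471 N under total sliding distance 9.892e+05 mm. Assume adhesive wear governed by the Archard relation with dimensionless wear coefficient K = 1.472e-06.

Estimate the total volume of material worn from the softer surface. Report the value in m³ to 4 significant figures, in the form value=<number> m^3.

All working math runs at full precision. Intermediates appear rounded — a lone final rounding: 4 significant digits.
Distance L = 9.892e+05 mm = 989.2 m.
Hardness H = 568.1 HV × 9.807 MPa/HV = 5571 MPa = 5.571e+09 Pa.
Expressed in SI base units: W = 5.471 N, H = 5.571e+09 Pa, K = 1.472e-06.
The Archard volume V = K·W·L/H = 1.472e-06 · 5.471 · 989.2 / 5.571e+09 = 1.430e-12 m³.

value=1.430e-12 m^3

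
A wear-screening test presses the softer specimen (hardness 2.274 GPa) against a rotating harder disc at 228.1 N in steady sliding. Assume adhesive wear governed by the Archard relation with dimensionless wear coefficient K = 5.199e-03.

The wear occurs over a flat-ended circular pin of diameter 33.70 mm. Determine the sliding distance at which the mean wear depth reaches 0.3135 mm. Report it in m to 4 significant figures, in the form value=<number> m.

value=536.2 m

The intermediates are shown rounded; the algebra runs at full precision — one final rounding: 4 significant figures.
Hardness H = 2.274 GPa = 2.274e+09 Pa.
Pin diameter d = 33.70 mm = 0.03370 m. Contact area A = π·d²/4 = π·(0.03370 m)²/4 = 8.920e-04 m².
Depth limit h_lim = 0.3135 mm = 3.135e-04 m.
In SI base units, W = 228.1 N, H = 2.274e+09 Pa, K = 5.199e-03.
Wearable volume V_lim = h_lim·A = 3.135e-04 · 8.920e-04 = 2.796e-07 m³.
Life L = V_lim·H/(K·W) = 2.796e-07 · 2.274e+09 / (5.199e-03 · 228.1) = 536.2 m.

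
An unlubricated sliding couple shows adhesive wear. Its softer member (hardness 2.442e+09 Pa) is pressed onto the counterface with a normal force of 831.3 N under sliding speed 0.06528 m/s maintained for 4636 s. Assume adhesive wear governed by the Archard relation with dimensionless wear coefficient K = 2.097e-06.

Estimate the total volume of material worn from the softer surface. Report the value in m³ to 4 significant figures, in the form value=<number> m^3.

value=2.160e-10 m^3

All arithmetic maintains full precision. Intermediates are shown rounded; a lone final rounding: 4 significant figures.
Convert: Path length L = v·t = 0.06528 m/s × 4636 s = 302.6 m.
Working in SI base units: W = 831.3 N, H = 2.442e+09 Pa, K = 2.097e-06.
Apply Archard: V = K·W·L/H = 2.097e-06 · 831.3 · 302.6 / 2.442e+09 = 2.160e-10 m³.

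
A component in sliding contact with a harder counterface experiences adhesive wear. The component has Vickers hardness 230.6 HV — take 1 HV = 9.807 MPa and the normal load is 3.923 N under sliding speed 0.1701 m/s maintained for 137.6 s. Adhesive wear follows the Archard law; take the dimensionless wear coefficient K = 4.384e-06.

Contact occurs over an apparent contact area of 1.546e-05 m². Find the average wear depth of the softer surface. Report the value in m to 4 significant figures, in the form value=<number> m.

Intermediate values appear rounded. The computation runs at full float precision, and rounded once at the end: 4 significant digits.
Convert: Path length L = v·t = 0.1701 m/s × 137.6 s = 23.41 m.
Convert: Hardness H = 230.6 HV × 9.807 MPa/HV = 2261 MPa = 2.261e+09 Pa.
Expressed in SI base units: W = 3.923 N, H = 2.261e+09 Pa, K = 4.384e-06.
Worn volume V = K·W·L/H = 4.384e-06 · 3.923 · 23.41 / 2.261e+09 = 1.780e-13 m³.
Depth of wear h = V/A = 1.780e-13 / 1.546e-05 = 1.151e-08 m.

value=1.151e-08 m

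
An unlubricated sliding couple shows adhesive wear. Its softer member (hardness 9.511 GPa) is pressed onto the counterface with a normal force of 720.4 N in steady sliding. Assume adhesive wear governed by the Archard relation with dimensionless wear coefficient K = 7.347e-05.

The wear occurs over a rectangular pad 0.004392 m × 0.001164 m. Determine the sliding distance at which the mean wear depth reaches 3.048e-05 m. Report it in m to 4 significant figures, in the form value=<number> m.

Every step runs at full float precision. The intermediates appear rounded, and one last rounding: 4 significant figures.
Convert: Hardness H = 9.511 GPa = 9.511e+09 Pa.
Convert: Contact area A = 0.004392 m × 0.001164 m = 5.112e-06 m².
In SI base units, W = 720.4 N, H = 9.511e+09 Pa, K = 7.347e-05.
Volume at the limit: V_lim = h_lim·A = 3.048e-05 · 5.112e-06 = 1.558e-10 m³.
Sliding life L = V_lim·H/(K·W) = 1.558e-10 · 9.511e+09 / (7.347e-05 · 720.4) = 28.00 m.

value=28.00 m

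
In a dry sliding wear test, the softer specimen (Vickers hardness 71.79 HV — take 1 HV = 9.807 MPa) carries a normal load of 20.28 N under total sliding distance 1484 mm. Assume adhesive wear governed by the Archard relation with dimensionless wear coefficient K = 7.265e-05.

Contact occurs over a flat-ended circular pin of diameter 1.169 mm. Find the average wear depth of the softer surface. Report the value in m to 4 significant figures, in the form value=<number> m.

The intermediates appear rounded, and every step runs at exact precision. Rounded just once, at 4 significant digits.
Total distance L = 1484 mm = 1.484 m.
Hardness H = 71.79 HV × 9.807 MPa/HV = 704.0 MPa = 7.040e+08 Pa.
Pin diameter d = 1.169 mm = 0.001169 m. Contact area A = π·d²/4 = π·(0.001169 m)²/4 = 1.073e-06 m².
As SI base values: W = 20.28 N, H = 7.040e+08 Pa, K = 7.265e-05.
By Archard's law, V = K·W·L/H = 7.265e-05 · 20.28 · 1.484 / 7.040e+08 = 3.106e-12 m³.
Mean depth h = V/A = 3.106e-12 / 1.073e-06 = 2.893e-06 m.

value=2.893e-06 m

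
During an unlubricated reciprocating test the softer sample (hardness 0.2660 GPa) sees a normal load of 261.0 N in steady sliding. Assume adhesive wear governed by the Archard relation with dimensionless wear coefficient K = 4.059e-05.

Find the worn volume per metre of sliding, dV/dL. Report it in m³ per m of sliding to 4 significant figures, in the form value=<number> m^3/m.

value=3.983e-11 m^3/m

Shown intermediates are rounded. The algebra maintains exact precision; a lone final rounding, at 4 significant figures.
Hardness H = 0.2660 GPa = 2.660e+08 Pa.
Restated in SI base units: W = 261.0 N, H = 2.660e+08 Pa, K = 4.059e-05.
Wear rate dV/dL = K·W/H, per unit distance: 4.059e-05 · 261.0 / 2.660e+08 = 3.983e-11 m³/m.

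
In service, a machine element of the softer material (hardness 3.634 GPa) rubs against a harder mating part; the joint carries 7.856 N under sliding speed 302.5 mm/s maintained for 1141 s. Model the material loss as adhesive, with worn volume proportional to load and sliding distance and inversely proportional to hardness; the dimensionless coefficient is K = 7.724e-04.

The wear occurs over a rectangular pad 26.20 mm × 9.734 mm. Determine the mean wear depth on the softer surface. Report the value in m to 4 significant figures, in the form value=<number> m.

value=2.260e-06 m

Intermediates are displayed rounded — every step keeps exact precision, and one final rounding, at four significant figures.
Convert: Sliding speed v = 302.5 mm/s = 0.3025 m/s. Sliding distance L = v·t = 0.3025 m/s × 1141 s = 345.2 m.
Convert: Hardness H = 3.634 GPa = 3.634e+09 Pa.
Convert: Pad sides 26.20 mm × 9.734 mm = 0.02620 m × 0.009734 m. Contact area A = 0.02620 m × 0.009734 m = 2.550e-04 m².
As SI base values: W = 7.856 N, H = 3.634e+09 Pa, K = 7.724e-04.
Worn volume V = K·W·L/H = 7.724e-04 · 7.856 · 345.2 / 3.634e+09 = 5.763e-10 m³.
Depth h = V/A = 5.763e-10 / 2.550e-04 = 2.260e-06 m.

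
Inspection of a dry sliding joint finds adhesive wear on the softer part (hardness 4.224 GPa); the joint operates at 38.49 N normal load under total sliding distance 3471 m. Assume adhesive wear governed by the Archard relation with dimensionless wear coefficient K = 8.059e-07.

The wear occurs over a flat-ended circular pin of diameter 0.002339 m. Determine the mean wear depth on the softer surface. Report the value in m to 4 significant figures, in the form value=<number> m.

Every step runs at exact precision; intermediate values are displayed rounded — one last rounding to four significant digits.
Hardness H = 4.224 GPa = 4.224e+09 Pa.
Contact area A = π·d²/4 = π·(0.002339 m)²/4 = 4.297e-06 m².
Collected in SI base units: W = 38.49 N, H = 4.224e+09 Pa, K = 8.059e-07.
Wear volume V = K·W·L/H = 8.059e-07 · 38.49 · 3471 / 4.224e+09 = 2.549e-11 m³.
Average depth h = V/A = 2.549e-11 / 4.297e-06 = 5.932e-06 m.

value=5.932e-06 m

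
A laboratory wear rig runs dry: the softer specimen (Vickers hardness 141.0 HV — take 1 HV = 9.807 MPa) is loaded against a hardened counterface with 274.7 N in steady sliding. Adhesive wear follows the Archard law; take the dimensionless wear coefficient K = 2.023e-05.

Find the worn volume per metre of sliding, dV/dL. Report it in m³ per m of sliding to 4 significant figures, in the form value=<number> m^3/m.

The algebra carries exact precision — intermediates are displayed rounded — rounded just once to 4 significant figures.
Hardness H = 141.0 HV × 9.807 MPa/HV = 1383 MPa = 1.383e+09 Pa.
Collected in SI base units: W = 274.7 N, H = 1.383e+09 Pa, K = 2.023e-05.
The wear rate dV/dL = K·W/H — distance-free: 2.023e-05 · 274.7 / 1.383e+09 = 4.019e-12 m³/m.

value=4.019e-12 m^3/m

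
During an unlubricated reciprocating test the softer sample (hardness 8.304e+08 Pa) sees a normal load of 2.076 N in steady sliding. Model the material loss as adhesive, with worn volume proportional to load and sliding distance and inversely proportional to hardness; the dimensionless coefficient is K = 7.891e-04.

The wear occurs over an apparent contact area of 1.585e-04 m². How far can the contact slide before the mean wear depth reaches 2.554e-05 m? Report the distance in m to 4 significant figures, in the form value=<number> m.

The intermediates appear rounded — the algebra holds full precision, and one final rounding, at 4 significant figures.
In SI base units: W = 2.076 N, H = 8.304e+08 Pa, K = 7.891e-04.
Allowed volume V_lim = h_lim·A = 2.554e-05 · 1.585e-04 = 4.048e-09 m³.
Thus life L = V_lim·H/(K·W) = 4.048e-09 · 8.304e+08 / (7.891e-04 · 2.076) = 2052 m.

value=2052 m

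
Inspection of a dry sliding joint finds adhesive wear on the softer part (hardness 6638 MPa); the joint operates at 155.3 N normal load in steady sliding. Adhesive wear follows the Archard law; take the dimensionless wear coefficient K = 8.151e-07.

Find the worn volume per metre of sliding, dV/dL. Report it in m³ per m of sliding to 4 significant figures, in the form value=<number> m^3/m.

value=1.907e-14 m^3/m

Each operation maintains full precision, and intermediates appear rounded. Rounded once at the end: four significant figures.
Hardness H = 6638 MPa = 6.638e+09 Pa.
As SI base values: W = 155.3 N, H = 6.638e+09 Pa, K = 8.151e-07.
Volumetric rate dV/dL = K·W/H (independent of L): 8.151e-07 · 155.3 / 6.638e+09 = 1.907e-14 m³/m.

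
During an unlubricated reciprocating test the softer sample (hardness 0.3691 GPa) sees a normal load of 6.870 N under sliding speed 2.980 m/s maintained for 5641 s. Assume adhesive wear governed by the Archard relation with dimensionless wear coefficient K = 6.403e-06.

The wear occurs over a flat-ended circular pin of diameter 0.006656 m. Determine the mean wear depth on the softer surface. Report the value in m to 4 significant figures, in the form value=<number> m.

value=5.758e-05 m

Intermediate values appear rounded — the algebra runs at full float precision. Rounded just once, at four significant figures.
Distance L = v·t = 2.980 m/s × 5641 s = 1.681e+04 m.
Hardness H = 0.3691 GPa = 3.691e+08 Pa.
Contact area A = π·d²/4 = π·(0.006656 m)²/4 = 3.479e-05 m².
In SI base units: W = 6.870 N, H = 3.691e+08 Pa, K = 6.403e-06.
Apply Archard: V = K·W·L/H = 6.403e-06 · 6.870 · 1.681e+04 / 3.691e+08 = 2.003e-09 m³.
Average depth h = V/A = 2.003e-09 / 3.479e-05 = 5.758e-05 m.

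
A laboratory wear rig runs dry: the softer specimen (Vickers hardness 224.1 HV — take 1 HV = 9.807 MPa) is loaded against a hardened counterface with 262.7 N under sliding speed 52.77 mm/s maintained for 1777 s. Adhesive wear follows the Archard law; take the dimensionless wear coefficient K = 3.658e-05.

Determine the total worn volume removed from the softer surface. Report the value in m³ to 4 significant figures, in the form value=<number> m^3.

value=4.100e-10 m^3

Each operation holds exact precision — intermediate values are displayed rounded; rounded once at the end: 4 significant figures.
Sliding speed v = 52.77 mm/s = 0.05277 m/s. Distance covered L = v·t = 0.05277 m/s × 1777 s = 93.77 m.
Hardness H = 224.1 HV × 9.807 MPa/HV = 2198 MPa = 2.198e+09 Pa.
Expressed in SI base units: W = 262.7 N, H = 2.198e+09 Pa, K = 3.658e-05.
Worn volume V = K·W·L/H = 3.658e-05 · 262.7 · 93.77 / 2.198e+09 = 4.100e-10 m³.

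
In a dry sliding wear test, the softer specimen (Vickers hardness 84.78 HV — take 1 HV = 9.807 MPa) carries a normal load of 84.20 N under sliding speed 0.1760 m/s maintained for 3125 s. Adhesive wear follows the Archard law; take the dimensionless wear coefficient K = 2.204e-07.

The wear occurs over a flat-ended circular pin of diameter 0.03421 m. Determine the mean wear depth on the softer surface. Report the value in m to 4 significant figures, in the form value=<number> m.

Intermediates appear rounded; each operation holds full precision. Rounded just once: four significant digits.
Sliding distance L = v·t = 0.1760 m/s × 3125 s = 550.0 m.
Hardness H = 84.78 HV × 9.807 MPa/HV = 831.4 MPa = 8.314e+08 Pa.
Contact area A = π·d²/4 = π·(0.03421 m)²/4 = 9.192e-04 m².
In SI base units: W = 84.20 N, H = 8.314e+08 Pa, K = 2.204e-07.
Archard relation: V = K·W·L/H = 2.204e-07 · 84.20 · 550.0 / 8.314e+08 = 1.228e-11 m³.
Average depth h = V/A = 1.228e-11 / 9.192e-04 = 1.336e-08 m.

value=1.336e-08 m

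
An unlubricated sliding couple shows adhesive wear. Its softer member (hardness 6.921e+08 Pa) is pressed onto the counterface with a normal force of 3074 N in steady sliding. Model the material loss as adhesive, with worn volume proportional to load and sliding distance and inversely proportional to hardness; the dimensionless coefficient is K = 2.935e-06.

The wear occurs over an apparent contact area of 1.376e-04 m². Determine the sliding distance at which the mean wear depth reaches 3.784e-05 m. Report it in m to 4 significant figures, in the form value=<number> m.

The computation carries exact precision; the intermediates are displayed rounded. Rounded once at the end to four significant digits.
Restated in SI base units: W = 3074 N, H = 6.921e+08 Pa, K = 2.935e-06.
Limit volume V_lim = h_lim·A = 3.784e-05 · 1.376e-04 = 5.207e-09 m³.
Sliding life L = V_lim·H/(K·W) = 5.207e-09 · 6.921e+08 / (2.935e-06 · 3074) = 399.4 m.

value=399.4 m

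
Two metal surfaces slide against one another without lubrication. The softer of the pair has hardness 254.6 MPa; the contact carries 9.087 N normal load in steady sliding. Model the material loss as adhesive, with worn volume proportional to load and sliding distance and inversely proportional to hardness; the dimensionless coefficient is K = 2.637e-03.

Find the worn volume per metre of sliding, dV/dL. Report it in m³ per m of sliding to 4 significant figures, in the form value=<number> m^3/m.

Each operation holds full float precision. Intermediates appear rounded — rounded once at the end: 4 significant figures.
Hardness H = 254.6 MPa = 2.546e+08 Pa.
Working in SI base units: W = 9.087 N, H = 2.546e+08 Pa, K = 2.637e-03.
Rate of wear dV/dL = K·W/H: 2.637e-03 · 9.087 / 2.546e+08 = 9.412e-11 m³/m.

value=9.412e-11 m^3/m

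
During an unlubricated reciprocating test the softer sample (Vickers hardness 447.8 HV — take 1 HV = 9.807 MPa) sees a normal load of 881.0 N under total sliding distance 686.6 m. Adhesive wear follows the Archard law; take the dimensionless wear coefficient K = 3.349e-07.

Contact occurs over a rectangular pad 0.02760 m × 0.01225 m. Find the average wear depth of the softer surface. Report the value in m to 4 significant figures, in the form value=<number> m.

value=1.364e-07 m

All working math runs at exact precision. Printed values are rounded; rounded once at the end: 4 significant figures.
Convert: Hardness H = 447.8 HV × 9.807 MPa/HV = 4392 MPa = 4.392e+09 Pa.
Convert: Contact area A = 0.02760 m × 0.01225 m = 3.381e-04 m².
In SI base units, W = 881.0 N, H = 4.392e+09 Pa, K = 3.349e-07.
Volume removed: V = K·W·L/H = 3.349e-07 · 881.0 · 686.6 / 4.392e+09 = 4.613e-11 m³.
Wear depth h = V/A = 4.613e-11 / 3.381e-04 = 1.364e-07 m.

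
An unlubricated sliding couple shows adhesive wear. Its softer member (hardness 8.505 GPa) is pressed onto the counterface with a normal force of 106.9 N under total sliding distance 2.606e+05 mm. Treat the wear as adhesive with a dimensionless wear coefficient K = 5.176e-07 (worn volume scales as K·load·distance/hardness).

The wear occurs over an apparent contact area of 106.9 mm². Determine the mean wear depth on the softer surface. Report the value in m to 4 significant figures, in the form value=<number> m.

Every step keeps full float precision — intermediates are printed rounded — one final rounding, at four significant digits.
The distance L = 2.606e+05 mm = 260.6 m.
Hardness H = 8.505 GPa = 8.505e+09 Pa.
Contact area A = 106.9 mm² = 1.069e-04 m².
Collected in SI base units: W = 106.9 N, H = 8.505e+09 Pa, K = 5.176e-07.
Apply Archard: V = K·W·L/H = 5.176e-07 · 106.9 · 260.6 / 8.505e+09 = 1.695e-12 m³.
Wear depth h = V/A = 1.695e-12 / 1.069e-04 = 1.586e-08 m.

value=1.586e-08 m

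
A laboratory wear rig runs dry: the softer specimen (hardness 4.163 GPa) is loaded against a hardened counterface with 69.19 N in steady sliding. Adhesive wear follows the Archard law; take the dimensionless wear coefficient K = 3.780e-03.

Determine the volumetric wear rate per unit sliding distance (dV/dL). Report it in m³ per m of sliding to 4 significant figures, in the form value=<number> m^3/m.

Every step runs at full precision. Intermediates appear rounded. Rounded once at the end to 4 significant digits.
Convert: Hardness H = 4.163 GPa = 4.163e+09 Pa.
SI base units throughout: W = 69.19 N, H = 4.163e+09 Pa, K = 3.780e-03.
Sliding wear rate dV/dL = K·W/H — distance-free: 3.780e-03 · 69.19 / 4.163e+09 = 6.282e-11 m³/m.

value=6.282e-11 m^3/m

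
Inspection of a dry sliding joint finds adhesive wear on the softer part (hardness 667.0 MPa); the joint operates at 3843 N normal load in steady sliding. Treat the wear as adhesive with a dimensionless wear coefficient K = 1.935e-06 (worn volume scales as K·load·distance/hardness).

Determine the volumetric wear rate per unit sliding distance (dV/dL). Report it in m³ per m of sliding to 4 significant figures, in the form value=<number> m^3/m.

The intermediates are displayed rounded, and all arithmetic carries full float precision; rounded just once, at four significant figures.
Hardness H = 667.0 MPa = 6.670e+08 Pa.
As SI base values: W = 3843 N, H = 6.670e+08 Pa, K = 1.935e-06.
The wear rate dV/dL = K·W/H: 1.935e-06 · 3843 / 6.670e+08 = 1.115e-11 m³/m.

value=1.115e-11 m^3/m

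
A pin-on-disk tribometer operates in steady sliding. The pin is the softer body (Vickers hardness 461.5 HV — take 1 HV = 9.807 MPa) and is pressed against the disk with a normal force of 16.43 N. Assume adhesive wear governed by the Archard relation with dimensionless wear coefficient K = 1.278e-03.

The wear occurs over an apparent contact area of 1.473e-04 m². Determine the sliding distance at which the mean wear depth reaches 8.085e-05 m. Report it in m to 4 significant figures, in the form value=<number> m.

value=2567 m

Each operation runs at full precision. The intermediates appear rounded; rounded just once: four significant figures.
Hardness H = 461.5 HV × 9.807 MPa/HV = 4526 MPa = 4.526e+09 Pa.
Expressed in SI base units: W = 16.43 N, H = 4.526e+09 Pa, K = 1.278e-03.
Volume at the limit: V_lim = h_lim·A = 8.085e-05 · 1.473e-04 = 1.191e-08 m³.
Life L = V_lim·H/(K·W) = 1.191e-08 · 4.526e+09 / (1.278e-03 · 16.43) = 2567 m.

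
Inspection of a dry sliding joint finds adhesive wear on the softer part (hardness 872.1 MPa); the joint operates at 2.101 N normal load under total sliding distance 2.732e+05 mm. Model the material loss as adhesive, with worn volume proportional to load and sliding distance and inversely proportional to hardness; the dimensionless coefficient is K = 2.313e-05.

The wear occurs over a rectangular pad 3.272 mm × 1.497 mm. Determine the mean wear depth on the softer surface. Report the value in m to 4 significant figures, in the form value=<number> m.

value=3.108e-06 m

The intermediates are shown rounded — the algebra maintains full precision; a single final rounding: four significant figures.
Convert: Distance L = 2.732e+05 mm = 273.2 m.
Convert: Hardness H = 872.1 MPa = 8.721e+08 Pa.
Convert: Pad sides 3.272 mm × 1.497 mm = 0.003272 m × 0.001497 m. Contact area A = 0.003272 m × 0.001497 m = 4.898e-06 m².
Expressed in SI base units: W = 2.101 N, H = 8.721e+08 Pa, K = 2.313e-05.
Volume removed: V = K·W·L/H = 2.313e-05 · 2.101 · 273.2 / 8.721e+08 = 1.522e-11 m³.
Depth h = V/A = 1.522e-11 / 4.898e-06 = 3.108e-06 m.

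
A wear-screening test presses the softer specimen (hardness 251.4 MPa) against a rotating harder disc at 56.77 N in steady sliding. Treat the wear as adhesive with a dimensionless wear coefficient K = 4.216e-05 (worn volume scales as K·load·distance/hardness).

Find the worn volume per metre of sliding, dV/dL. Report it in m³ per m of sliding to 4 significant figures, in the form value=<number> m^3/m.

Intermediate values are displayed rounded, and all arithmetic carries full float precision, and one final rounding: 4 significant digits.
Convert: Hardness H = 251.4 MPa = 2.514e+08 Pa.
As SI base values: W = 56.77 N, H = 2.514e+08 Pa, K = 4.216e-05.
Volumetric rate dV/dL = K·W/H (no L dependence): 4.216e-05 · 56.77 / 2.514e+08 = 9.520e-12 m³/m.

value=9.520e-12 m^3/m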